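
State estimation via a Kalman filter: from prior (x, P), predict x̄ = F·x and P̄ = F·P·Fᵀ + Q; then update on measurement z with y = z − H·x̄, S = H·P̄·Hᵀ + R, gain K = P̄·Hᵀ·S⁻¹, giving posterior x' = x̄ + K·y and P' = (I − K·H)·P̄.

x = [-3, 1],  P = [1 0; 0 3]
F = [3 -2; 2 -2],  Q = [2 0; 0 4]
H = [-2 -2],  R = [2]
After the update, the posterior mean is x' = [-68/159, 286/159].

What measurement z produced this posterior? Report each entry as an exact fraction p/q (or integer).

z = [-3]

x̄ = F·x = [-11, -8]
P̄ = F·P·Fᵀ + Q = [23 18; 18 20]
S = H·P̄·Hᵀ + R = [318]
K = P̄·Hᵀ·S⁻¹ = [-41/159; -38/159]
x' − x̄ = [1681/159, 1558/159] = K·y
y = (KᵀK)⁻¹·Kᵀ·(x' − x̄) = [-41]
z = y + H·x̄ = [-41] + [38] = [-3]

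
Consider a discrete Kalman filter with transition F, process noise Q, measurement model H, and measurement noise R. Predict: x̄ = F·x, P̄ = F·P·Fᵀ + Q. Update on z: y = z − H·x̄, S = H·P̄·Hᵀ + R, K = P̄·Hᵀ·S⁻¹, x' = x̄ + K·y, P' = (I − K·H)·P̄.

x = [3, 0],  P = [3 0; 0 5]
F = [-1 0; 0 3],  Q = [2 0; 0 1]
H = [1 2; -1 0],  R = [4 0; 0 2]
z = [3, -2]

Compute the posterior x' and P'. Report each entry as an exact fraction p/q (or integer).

x̄ = F·x = [-3, 0]
P̄ = F·P·Fᵀ + Q = [5 0; 0 46]
y = z − H·x̄ = [6, -5]
S = H·P̄·Hᵀ + R = [193 -5; -5 7]
K = P̄·Hᵀ·S⁻¹ = [5/663 -470/663; 322/663 230/663]
x' = x̄ + K·y = [23/39, 46/39]
P' = (I − K·H)·P̄ = [940/663 -460/663; -460/663 874/663]

x' = [23/39, 46/39]
P' = [940/663 -460/663; -460/663 874/663]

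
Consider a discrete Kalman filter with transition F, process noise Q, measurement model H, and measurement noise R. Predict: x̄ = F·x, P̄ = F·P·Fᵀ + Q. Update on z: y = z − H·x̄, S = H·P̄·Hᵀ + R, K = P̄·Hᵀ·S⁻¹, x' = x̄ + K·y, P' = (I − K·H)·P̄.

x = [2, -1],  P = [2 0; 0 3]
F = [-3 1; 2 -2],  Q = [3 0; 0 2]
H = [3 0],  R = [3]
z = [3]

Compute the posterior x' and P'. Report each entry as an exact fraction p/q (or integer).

x̄ = F·x = [-7, 6]
P̄ = F·P·Fᵀ + Q = [24 -18; -18 22]
y = z − H·x̄ = [24]
S = H·P̄·Hᵀ + R = [219]
K = P̄·Hᵀ·S⁻¹ = [24/73; -18/73]
x' = x̄ + K·y = [65/73, 6/73]
P' = (I − K·H)·P̄ = [24/73 -18/73; -18/73 634/73]

x' = [65/73, 6/73]
P' = [24/73 -18/73; -18/73 634/73]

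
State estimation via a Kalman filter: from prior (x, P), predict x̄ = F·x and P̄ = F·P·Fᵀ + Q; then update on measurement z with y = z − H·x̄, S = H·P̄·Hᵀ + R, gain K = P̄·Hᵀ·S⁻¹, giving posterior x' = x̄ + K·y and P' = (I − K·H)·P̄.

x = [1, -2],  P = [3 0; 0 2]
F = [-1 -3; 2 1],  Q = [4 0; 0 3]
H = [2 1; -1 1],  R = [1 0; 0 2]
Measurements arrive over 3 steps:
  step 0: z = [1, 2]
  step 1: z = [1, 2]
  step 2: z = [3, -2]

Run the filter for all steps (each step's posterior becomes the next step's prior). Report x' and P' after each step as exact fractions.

step 0: x' = [-756/2735, 4544/2735], P' = [893/2735 -867/2735; -867/2735 2563/2735]
step 1: x' = [-64288/163655, 255517/163655], P' = [50104/163655 -43531/163655; -43531/163655 261513/327310]
step 2: x' = [208558103/143065865, -558169/6220255], P' = [43684737/143065865 -1650191/6220255; -1650191/6220255 4965309/6220255]

step 0: x̄ = F·x = [5, 0]
step 0: P̄ = F·P·Fᵀ + Q = [25 -12; -12 17]
step 0: y = z − H·x̄ = [-9, 7]
step 0: S = H·P̄·Hᵀ + R = [70 -45; -45 68]
step 0: K = P̄·Hᵀ·S⁻¹ = [919/2735 -176/547; 829/2735 343/547]
step 0: x' = x̄ + K·y = [-756/2735, 4544/2735]
step 0: P' = (I − K·H)·P̄ = [893/2735 -867/2735; -867/2735 2563/2735]
step 1: x̄ = F·x = [-12876/2735, 3032/2735]
step 1: P̄ = F·P·Fᵀ + Q = [29698/2735 -3406/2735; -3406/2735 10872/2735]
step 1: y = z − H·x̄ = [5091/547, -10438/2735]
step 1: S = H·P̄·Hᵀ + R = [23755/547 -10386/547; -10386/547 52852/2735]
step 1: K = P̄·Hᵀ·S⁻¹ = [56677/163655 -18727/65462; 87389/327310 69715/130924]
step 1: x' = x̄ + K·y = [-64288/163655, 255517/163655]
step 1: P' = (I − K·H)·P̄ = [50104/163655 -43531/163655; -43531/163655 261513/327310]
step 2: x̄ = F·x = [-702263/163655, 126941/163655]
step 2: P̄ = F·P·Fᵀ + Q = [3240693/327310 -375521/327310; -375521/327310 1296027/327310]
step 2: y = z − H·x̄ = [353710/32731, -1156514/163655]
step 2: S = H·P̄·Hᵀ + R = [2616805/65462 -556088/32731; -556088/32731 2971191/163655]
step 2: K = P̄·Hᵀ·S⁻¹ = [49415081/143065865 -8163913/28613173; 1664927/6220255 661550/1244051]
step 2: x' = x̄ + K·y = [208558103/143065865, -558169/6220255]
step 2: P' = (I − K·H)·P̄ = [43684737/143065865 -1650191/6220255; -1650191/6220255 4965309/6220255]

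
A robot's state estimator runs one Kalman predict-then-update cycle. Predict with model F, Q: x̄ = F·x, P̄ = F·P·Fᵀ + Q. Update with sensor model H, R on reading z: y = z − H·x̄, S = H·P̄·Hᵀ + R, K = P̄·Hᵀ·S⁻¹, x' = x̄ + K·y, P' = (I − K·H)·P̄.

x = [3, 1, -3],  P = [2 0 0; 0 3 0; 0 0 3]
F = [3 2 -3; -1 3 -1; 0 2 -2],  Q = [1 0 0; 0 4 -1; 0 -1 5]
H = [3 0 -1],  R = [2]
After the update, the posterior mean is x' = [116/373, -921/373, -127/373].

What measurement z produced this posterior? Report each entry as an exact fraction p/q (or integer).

x̄ = F·x = [20, 3, 8]
P̄ = F·P·Fᵀ + Q = [58 21 30; 21 36 23; 30 23 29]
S = H·P̄·Hᵀ + R = [373]
K = P̄·Hᵀ·S⁻¹ = [144/373; 40/373; 61/373]
x' − x̄ = [-7344/373, -2040/373, -3111/373] = K·y
y = (KᵀK)⁻¹·Kᵀ·(x' − x̄) = [-51]
z = y + H·x̄ = [-51] + [52] = [1]

z = [1]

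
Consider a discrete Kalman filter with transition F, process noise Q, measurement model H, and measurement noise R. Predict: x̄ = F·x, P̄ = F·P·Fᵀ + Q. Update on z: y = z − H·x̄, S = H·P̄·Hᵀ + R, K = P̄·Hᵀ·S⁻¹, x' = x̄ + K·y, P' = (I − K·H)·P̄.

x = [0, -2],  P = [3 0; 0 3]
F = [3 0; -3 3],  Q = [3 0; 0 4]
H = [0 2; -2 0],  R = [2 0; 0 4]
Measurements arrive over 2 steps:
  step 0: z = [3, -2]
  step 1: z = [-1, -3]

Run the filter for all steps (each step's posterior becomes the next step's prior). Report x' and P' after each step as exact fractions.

step 0: x̄ = F·x = [0, -6]
step 0: P̄ = F·P·Fᵀ + Q = [30 -27; -27 58]
step 0: y = z − H·x̄ = [15, -2]
step 0: S = H·P̄·Hᵀ + R = [234 108; 108 124]
step 0: K = P̄·Hᵀ·S⁻¹ = [-3/241 -114/241; 1069/2169 3/482]
step 0: x' = x̄ + K·y = [183/241, 998/723]
step 0: P' = (I − K·H)·P̄ = [228/241 -3/241; -3/241 1069/2169]
step 1: x̄ = F·x = [549/241, 449/241]
step 1: P̄ = F·P·Fᵀ + Q = [2775/241 -2079/241; -2079/241 4139/241]
step 1: y = z − H·x̄ = [-1139/241, 375/241]
step 1: S = H·P̄·Hᵀ + R = [17038/241 8316/241; 8316/241 12064/241]
step 1: K = P̄·Hᵀ·S⁻¹ = [-297/10106 -8889/20212; 33863/70742 297/20212]
step 1: x' = x̄ + K·y = [35019/20212, -53253/141484]
step 1: P' = (I − K·H)·P̄ = [8889/10106 -297/10106; -297/10106 33863/70742]

step 0: x' = [183/241, 998/723], P' = [228/241 -3/241; -3/241 1069/2169]
step 1: x' = [35019/20212, -53253/141484], P' = [8889/10106 -297/10106; -297/10106 33863/70742]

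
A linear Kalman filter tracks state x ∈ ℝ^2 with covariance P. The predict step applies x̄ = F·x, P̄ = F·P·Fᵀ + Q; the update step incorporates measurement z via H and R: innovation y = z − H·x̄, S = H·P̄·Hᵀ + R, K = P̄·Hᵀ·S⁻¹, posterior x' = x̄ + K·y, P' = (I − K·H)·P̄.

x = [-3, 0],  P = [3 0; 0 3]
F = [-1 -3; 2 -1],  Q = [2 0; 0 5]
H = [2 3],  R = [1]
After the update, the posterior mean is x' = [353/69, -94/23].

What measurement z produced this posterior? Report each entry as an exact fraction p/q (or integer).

x̄ = F·x = [3, -6]
P̄ = F·P·Fᵀ + Q = [32 3; 3 20]
S = H·P̄·Hᵀ + R = [345]
K = P̄·Hᵀ·S⁻¹ = [73/345; 22/115]
x' − x̄ = [146/69, 44/23] = K·y
y = (KᵀK)⁻¹·Kᵀ·(x' − x̄) = [10]
z = y + H·x̄ = [10] + [-12] = [-2]

z = [-2]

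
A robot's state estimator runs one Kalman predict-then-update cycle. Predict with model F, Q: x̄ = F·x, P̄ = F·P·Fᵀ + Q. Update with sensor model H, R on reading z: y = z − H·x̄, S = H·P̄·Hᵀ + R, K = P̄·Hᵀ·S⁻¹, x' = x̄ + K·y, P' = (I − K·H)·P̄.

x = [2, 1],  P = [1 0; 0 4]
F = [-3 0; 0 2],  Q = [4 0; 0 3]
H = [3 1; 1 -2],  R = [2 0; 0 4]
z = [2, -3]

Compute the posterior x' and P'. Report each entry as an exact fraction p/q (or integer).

x̄ = F·x = [-6, 2]
P̄ = F·P·Fᵀ + Q = [13 0; 0 19]
y = z − H·x̄ = [18, 7]
S = H·P̄·Hᵀ + R = [138 1; 1 93]
K = P̄·Hᵀ·S⁻¹ = [3614/12833 1755/12833; 1805/12833 -5263/12833]
x' = x̄ + K·y = [339/12833, 21315/12833]
P' = (I − K·H)·P̄ = [3068/12833 -1976/12833; -1976/12833 9538/12833]

x' = [339/12833, 21315/12833]
P' = [3068/12833 -1976/12833; -1976/12833 9538/12833]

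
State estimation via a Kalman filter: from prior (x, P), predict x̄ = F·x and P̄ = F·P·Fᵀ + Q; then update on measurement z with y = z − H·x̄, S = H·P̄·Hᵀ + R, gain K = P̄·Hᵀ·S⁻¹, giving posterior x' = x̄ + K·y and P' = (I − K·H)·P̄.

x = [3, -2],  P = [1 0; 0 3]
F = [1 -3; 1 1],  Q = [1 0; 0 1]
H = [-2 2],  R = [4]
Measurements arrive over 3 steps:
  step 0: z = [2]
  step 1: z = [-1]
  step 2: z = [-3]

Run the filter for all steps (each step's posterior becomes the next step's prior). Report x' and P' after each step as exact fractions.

step 0: x̄ = F·x = [9, 1]
step 0: P̄ = F·P·Fᵀ + Q = [29 -8; -8 5]
step 0: y = z − H·x̄ = [18]
step 0: S = H·P̄·Hᵀ + R = [204]
step 0: K = P̄·Hᵀ·S⁻¹ = [-37/102; 13/102]
step 0: x' = x̄ + K·y = [42/17, 56/17]
step 0: P' = (I − K·H)·P̄ = [110/51 73/51; 73/51 86/51]
step 1: x̄ = F·x = [-126/17, 98/17]
step 1: P̄ = F·P·Fᵀ + Q = [497/51 -98/17; -98/17 131/17]
step 1: y = z − H·x̄ = [-465/17]
step 1: S = H·P̄·Hᵀ + R = [6116/51]
step 1: K = P̄·Hᵀ·S⁻¹ = [-791/3058; 687/3058]
step 1: x' = x̄ + K·y = [-1029/3058, -1163/3058]
step 1: P' = (I − K·H)·P̄ = [2632/1529 1841/1529; 1841/1529 2528/1529]
step 2: x̄ = F·x = [1230/1529, -1096/1529]
step 2: P̄ = F·P·Fᵀ + Q = [15867/1529 -8634/1529; -8634/1529 10371/1529]
step 2: y = z − H·x̄ = [65/1529]
step 2: S = H·P̄·Hᵀ + R = [180140/1529]
step 2: K = P̄·Hᵀ·S⁻¹ = [-24501/90070; 3801/18014]
step 2: x' = x̄ + K·y = [14283/18014, -12751/18014]
step 2: P' = (I − K·H)·P̄ = [74736/45035 10047/9007; 10047/9007 13848/9007]

step 0: x' = [42/17, 56/17], P' = [110/51 73/51; 73/51 86/51]
step 1: x' = [-1029/3058, -1163/3058], P' = [2632/1529 1841/1529; 1841/1529 2528/1529]
step 2: x' = [14283/18014, -12751/18014], P' = [74736/45035 10047/9007; 10047/9007 13848/9007]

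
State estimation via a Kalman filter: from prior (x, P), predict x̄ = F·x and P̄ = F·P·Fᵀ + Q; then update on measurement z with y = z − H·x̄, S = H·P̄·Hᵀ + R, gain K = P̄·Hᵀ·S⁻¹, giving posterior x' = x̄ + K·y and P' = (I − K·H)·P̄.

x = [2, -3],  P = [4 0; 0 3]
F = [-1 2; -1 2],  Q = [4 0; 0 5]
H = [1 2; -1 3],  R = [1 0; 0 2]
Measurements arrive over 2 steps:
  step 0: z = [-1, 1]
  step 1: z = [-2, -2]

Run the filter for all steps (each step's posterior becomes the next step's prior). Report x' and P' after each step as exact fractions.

step 0: x' = [-4840/4551, -47/1517], P' = [2828/4551 -44/1517; -44/1517 178/1517]
step 1: x' = [-104586/371143, -288580/371143], P' = [2435008/4082573 -129464/4082573; -129464/4082573 477838/4082573]

step 0: x̄ = F·x = [-8, -8]
step 0: P̄ = F·P·Fᵀ + Q = [20 16; 16 21]
step 0: y = z − H·x̄ = [23, 17]
step 0: S = H·P̄·Hᵀ + R = [169 122; 122 115]
step 0: K = P̄·Hᵀ·S⁻¹ = [2564/4551 -1612/4551; 312/1517 289/1517]
step 0: x' = x̄ + K·y = [-4840/4551, -47/1517]
step 0: P' = (I − K·H)·P̄ = [2828/4551 -44/1517; -44/1517 178/1517]
step 1: x̄ = F·x = [4558/4551, 4558/4551]
step 1: P̄ = F·P·Fᵀ + Q = [23696/4551 5492/4551; 5492/4551 28247/4551]
step 1: y = z − H·x̄ = [-7592/1517, -18218/4551]
step 1: S = H·P̄·Hᵀ + R = [54401/1517 50426/1517; 50426/1517 254069/4551]
step 1: K = P̄·Hᵀ·S⁻¹ = [2176080/4082573 -1411700/4082573; 826212/4082573 781489/4082573]
step 1: x' = x̄ + K·y = [-104586/371143, -288580/371143]
step 1: P' = (I − K·H)·P̄ = [2435008/4082573 -129464/4082573; -129464/4082573 477838/4082573]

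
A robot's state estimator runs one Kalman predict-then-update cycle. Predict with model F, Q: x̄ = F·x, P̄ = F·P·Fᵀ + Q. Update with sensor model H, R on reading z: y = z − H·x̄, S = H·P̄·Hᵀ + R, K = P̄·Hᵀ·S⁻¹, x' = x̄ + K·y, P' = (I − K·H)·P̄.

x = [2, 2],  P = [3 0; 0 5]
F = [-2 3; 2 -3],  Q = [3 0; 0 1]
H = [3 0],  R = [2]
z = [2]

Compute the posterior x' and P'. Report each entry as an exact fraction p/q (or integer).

x̄ = F·x = [2, -2]
P̄ = F·P·Fᵀ + Q = [60 -57; -57 58]
y = z − H·x̄ = [-4]
S = H·P̄·Hᵀ + R = [542]
K = P̄·Hᵀ·S⁻¹ = [90/271; -171/542]
x' = x̄ + K·y = [182/271, -200/271]
P' = (I − K·H)·P̄ = [60/271 -57/271; -57/271 2195/542]

x' = [182/271, -200/271]
P' = [60/271 -57/271; -57/271 2195/542]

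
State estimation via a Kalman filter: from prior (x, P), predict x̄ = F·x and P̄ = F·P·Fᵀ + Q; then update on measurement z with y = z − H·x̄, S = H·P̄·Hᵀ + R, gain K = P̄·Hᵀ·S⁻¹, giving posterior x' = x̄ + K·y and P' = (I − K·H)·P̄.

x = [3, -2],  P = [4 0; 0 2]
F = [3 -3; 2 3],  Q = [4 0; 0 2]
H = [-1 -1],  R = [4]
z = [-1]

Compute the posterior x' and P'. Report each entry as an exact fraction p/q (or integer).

x̄ = F·x = [15, 0]
P̄ = F·P·Fᵀ + Q = [58 6; 6 36]
y = z − H·x̄ = [14]
S = H·P̄·Hᵀ + R = [110]
K = P̄·Hᵀ·S⁻¹ = [-32/55; -21/55]
x' = x̄ + K·y = [377/55, -294/55]
P' = (I − K·H)·P̄ = [1142/55 -1014/55; -1014/55 1098/55]

x' = [377/55, -294/55]
P' = [1142/55 -1014/55; -1014/55 1098/55]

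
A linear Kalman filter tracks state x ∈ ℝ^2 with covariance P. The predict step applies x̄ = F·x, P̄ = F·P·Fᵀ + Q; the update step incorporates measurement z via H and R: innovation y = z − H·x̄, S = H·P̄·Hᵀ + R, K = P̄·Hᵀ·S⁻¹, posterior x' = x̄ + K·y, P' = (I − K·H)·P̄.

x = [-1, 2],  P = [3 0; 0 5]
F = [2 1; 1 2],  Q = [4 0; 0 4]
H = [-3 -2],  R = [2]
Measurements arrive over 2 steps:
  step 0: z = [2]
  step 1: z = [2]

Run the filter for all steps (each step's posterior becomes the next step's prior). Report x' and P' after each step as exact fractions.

step 0: x̄ = F·x = [0, 3]
step 0: P̄ = F·P·Fᵀ + Q = [21 16; 16 27]
step 0: y = z − H·x̄ = [8]
step 0: S = H·P̄·Hᵀ + R = [491]
step 0: K = P̄·Hᵀ·S⁻¹ = [-95/491; -102/491]
step 0: x' = x̄ + K·y = [-760/491, 657/491]
step 0: P' = (I − K·H)·P̄ = [1286/491 -1834/491; -1834/491 2853/491]
step 1: x̄ = F·x = [-863/491, 554/491]
step 1: P̄ = F·P·Fᵀ + Q = [2625/491 -892/491; -892/491 7326/491]
step 1: y = z − H·x̄ = [-499/491]
step 1: S = H·P̄·Hᵀ + R = [43207/491]
step 1: K = P̄·Hᵀ·S⁻¹ = [-6091/43207; -11976/43207]
step 1: x' = x̄ + K·y = [-69752/43207, 60922/43207]
step 1: P' = (I − K·H)·P̄ = [155434/43207 -227060/43207; -227060/43207 352566/43207]

step 0: x' = [-760/491, 657/491], P' = [1286/491 -1834/491; -1834/491 2853/491]
step 1: x' = [-69752/43207, 60922/43207], P' = [155434/43207 -227060/43207; -227060/43207 352566/43207]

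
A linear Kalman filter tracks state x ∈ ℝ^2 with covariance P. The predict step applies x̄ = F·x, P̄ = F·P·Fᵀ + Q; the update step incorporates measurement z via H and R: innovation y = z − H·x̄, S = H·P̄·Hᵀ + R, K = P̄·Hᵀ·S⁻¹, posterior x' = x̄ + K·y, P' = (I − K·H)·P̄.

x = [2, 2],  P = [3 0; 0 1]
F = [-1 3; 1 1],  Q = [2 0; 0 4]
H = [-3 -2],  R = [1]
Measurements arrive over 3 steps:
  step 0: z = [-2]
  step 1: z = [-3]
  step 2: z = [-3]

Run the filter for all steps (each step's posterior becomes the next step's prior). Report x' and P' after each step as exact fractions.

step 0: x̄ = F·x = [4, 4]
step 0: P̄ = F·P·Fᵀ + Q = [14 0; 0 8]
step 0: y = z − H·x̄ = [18]
step 0: S = H·P̄·Hᵀ + R = [159]
step 0: K = P̄·Hᵀ·S⁻¹ = [-14/53; -16/159]
step 0: x' = x̄ + K·y = [-40/53, 116/53]
step 0: P' = (I − K·H)·P̄ = [154/53 -224/53; -224/53 1016/159]
step 1: x̄ = F·x = [388/53, 76/53]
step 1: P̄ = F·P·Fᵀ + Q = [4652/53 414/53; 414/53 770/159]
step 1: y = z − H·x̄ = [1157/53]
step 1: S = H·P̄·Hᵀ + R = [143747/159]
step 1: K = P̄·Hᵀ·S⁻¹ = [-44352/143747; -5266/143747]
step 1: x' = x̄ + K·y = [84124/143747, 91170/143747]
step 1: P' = (I − K·H)·P̄ = [245492/143747 -346062/143747; -346062/143747 521726/143747]
step 2: x̄ = F·x = [189386/143747, 175294/143747]
step 2: P̄ = F·P·Fᵀ + Q = [7304892/143747 627562/143747; 627562/143747 650082/143747]
step 2: y = z − H·x̄ = [487505/143747]
step 2: S = H·P̄·Hᵀ + R = [76018847/143747]
step 2: K = P̄·Hᵀ·S⁻¹ = [-23169800/76018847; -3182850/76018847]
step 2: x' = x̄ + K·y = [21576186/76018847, 81907744/76018847]
step 2: P' = (I − K·H)·P̄ = [128488492/76018847 -181147838/76018847; -181147838/76018847 273313182/76018847]

step 0: x' = [-40/53, 116/53], P' = [154/53 -224/53; -224/53 1016/159]
step 1: x' = [84124/143747, 91170/143747], P' = [245492/143747 -346062/143747; -346062/143747 521726/143747]
step 2: x' = [21576186/76018847, 81907744/76018847], P' = [128488492/76018847 -181147838/76018847; -181147838/76018847 273313182/76018847]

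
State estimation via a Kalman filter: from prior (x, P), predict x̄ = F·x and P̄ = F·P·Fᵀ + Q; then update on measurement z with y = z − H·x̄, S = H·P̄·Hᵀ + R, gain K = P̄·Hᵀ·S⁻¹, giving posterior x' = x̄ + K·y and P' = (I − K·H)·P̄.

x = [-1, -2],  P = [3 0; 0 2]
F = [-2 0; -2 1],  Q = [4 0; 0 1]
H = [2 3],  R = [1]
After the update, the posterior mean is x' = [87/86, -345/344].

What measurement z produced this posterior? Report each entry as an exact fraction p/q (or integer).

z = [-1]

x̄ = F·x = [2, 0]
P̄ = F·P·Fᵀ + Q = [16 12; 12 15]
S = H·P̄·Hᵀ + R = [344]
K = P̄·Hᵀ·S⁻¹ = [17/86; 69/344]
x' − x̄ = [-85/86, -345/344] = K·y
y = (KᵀK)⁻¹·Kᵀ·(x' − x̄) = [-5]
z = y + H·x̄ = [-5] + [4] = [-1]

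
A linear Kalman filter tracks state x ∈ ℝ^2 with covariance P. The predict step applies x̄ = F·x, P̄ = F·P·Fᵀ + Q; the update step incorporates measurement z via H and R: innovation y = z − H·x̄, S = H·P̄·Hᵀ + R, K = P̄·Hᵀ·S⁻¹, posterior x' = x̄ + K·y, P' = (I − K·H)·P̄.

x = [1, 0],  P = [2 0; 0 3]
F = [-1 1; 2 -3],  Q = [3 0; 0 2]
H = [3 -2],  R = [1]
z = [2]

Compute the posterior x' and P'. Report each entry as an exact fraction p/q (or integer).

x̄ = F·x = [-1, 2]
P̄ = F·P·Fᵀ + Q = [8 -13; -13 37]
y = z − H·x̄ = [9]
S = H·P̄·Hᵀ + R = [377]
K = P̄·Hᵀ·S⁻¹ = [50/377; -113/377]
x' = x̄ + K·y = [73/377, -263/377]
P' = (I − K·H)·P̄ = [516/377 749/377; 749/377 1180/377]

x' = [73/377, -263/377]
P' = [516/377 749/377; 749/377 1180/377]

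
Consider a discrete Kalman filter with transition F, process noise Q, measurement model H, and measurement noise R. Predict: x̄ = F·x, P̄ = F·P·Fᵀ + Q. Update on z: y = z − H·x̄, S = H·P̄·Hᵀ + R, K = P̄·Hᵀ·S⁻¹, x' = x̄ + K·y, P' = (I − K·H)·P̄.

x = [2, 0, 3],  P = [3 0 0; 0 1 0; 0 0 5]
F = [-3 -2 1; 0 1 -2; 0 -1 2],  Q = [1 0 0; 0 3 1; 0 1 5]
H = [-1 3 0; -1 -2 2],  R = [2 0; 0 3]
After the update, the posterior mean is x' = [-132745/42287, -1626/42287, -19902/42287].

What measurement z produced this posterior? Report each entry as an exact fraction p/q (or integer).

z = [3, 2]

x̄ = F·x = [-3, -6, 6]
P̄ = F·P·Fᵀ + Q = [37 -12 12; -12 24 -20; 12 -20 26]
S = H·P̄·Hᵀ + R = [327 -239; -239 304]
K = P̄·Hᵀ·S⁻¹ = [-19563/42287 -13850/42287; 7372/42287 -4776/42287; -2768/42287 8952/42287]
x' − x̄ = [-5884/42287, 252096/42287, -273624/42287] = K·y
y = (KᵀK)⁻¹·Kᵀ·(x' − x̄) = [18, -25]
z = y + H·x̄ = [18, -25] + [-15, 27] = [3, 2]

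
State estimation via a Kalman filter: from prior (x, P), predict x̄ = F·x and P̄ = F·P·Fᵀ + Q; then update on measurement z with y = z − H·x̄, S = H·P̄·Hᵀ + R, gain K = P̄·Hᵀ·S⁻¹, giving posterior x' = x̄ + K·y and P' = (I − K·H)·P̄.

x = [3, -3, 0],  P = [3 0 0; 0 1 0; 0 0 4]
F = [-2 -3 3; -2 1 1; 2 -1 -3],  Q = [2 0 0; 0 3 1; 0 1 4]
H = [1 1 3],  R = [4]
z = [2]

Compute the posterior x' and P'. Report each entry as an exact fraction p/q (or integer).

x̄ = F·x = [3, -9, 9]
P̄ = F·P·Fᵀ + Q = [59 21 -45; 21 20 -24; -45 -24 53]
y = z − H·x̄ = [-19]
S = H·P̄·Hᵀ + R = [188]
K = P̄·Hᵀ·S⁻¹ = [-55/188; -31/188; 45/94]
x' = x̄ + K·y = [1609/188, -1103/188, -9/94]
P' = (I − K·H)·P̄ = [8067/188 2243/188 -1755/94; 2243/188 2799/188 -861/94; -1755/94 -861/94 466/47]

x' = [1609/188, -1103/188, -9/94]
P' = [8067/188 2243/188 -1755/94; 2243/188 2799/188 -861/94; -1755/94 -861/94 466/47]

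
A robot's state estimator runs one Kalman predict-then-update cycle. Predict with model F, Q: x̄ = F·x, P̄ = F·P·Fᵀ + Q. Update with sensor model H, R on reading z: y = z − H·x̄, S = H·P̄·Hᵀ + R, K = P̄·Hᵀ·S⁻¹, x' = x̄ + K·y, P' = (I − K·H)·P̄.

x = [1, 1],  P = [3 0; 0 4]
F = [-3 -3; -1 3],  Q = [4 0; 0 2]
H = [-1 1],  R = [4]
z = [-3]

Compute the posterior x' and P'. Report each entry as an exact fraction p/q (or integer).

x̄ = F·x = [-6, 2]
P̄ = F·P·Fᵀ + Q = [67 -27; -27 41]
y = z − H·x̄ = [-11]
S = H·P̄·Hᵀ + R = [166]
K = P̄·Hᵀ·S⁻¹ = [-47/83; 34/83]
x' = x̄ + K·y = [19/83, -208/83]
P' = (I − K·H)·P̄ = [1143/83 955/83; 955/83 1091/83]

x' = [19/83, -208/83]
P' = [1143/83 955/83; 955/83 1091/83]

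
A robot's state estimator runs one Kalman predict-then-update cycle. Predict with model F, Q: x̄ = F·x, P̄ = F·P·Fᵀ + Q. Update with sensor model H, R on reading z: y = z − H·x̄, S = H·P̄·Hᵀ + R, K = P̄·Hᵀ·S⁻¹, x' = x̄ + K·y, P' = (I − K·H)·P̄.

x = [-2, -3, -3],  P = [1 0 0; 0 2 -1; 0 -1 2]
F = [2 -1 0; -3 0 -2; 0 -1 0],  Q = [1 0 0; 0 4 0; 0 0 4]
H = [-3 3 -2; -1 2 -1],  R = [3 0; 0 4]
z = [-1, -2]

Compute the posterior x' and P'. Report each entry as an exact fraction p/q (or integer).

x' = [427/327, 5281/1635, 2143/545]
P' = [512/327 283/327 -78/109; 283/327 7661/3270 1224/545; -78/109 1224/545 2526/545]

x̄ = F·x = [-1, 12, 3]
P̄ = F·P·Fᵀ + Q = [7 -8 2; -8 21 -2; 2 -2 6]
y = z − H·x̄ = [-34, -24]
S = H·P̄·Hᵀ + R = [471 255; 255 145]
K = P̄·Hᵀ·S⁻¹ = [-73/327 24/109; -13/654 429/1090; -14/109 78/545]
x' = x̄ + K·y = [427/327, 5281/1635, 2143/545]
P' = (I − K·H)·P̄ = [512/327 283/327 -78/109; 283/327 7661/3270 1224/545; -78/109 1224/545 2526/545]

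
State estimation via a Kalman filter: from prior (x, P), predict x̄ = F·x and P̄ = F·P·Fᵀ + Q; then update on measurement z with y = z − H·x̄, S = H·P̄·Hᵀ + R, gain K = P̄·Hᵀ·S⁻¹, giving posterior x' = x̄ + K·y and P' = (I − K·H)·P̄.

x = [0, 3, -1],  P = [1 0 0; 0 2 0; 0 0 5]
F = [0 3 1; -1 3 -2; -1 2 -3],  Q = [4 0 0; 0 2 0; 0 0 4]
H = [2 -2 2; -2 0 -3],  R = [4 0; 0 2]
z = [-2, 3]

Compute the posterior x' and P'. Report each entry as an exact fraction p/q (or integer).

x̄ = F·x = [8, 11, 9]
P̄ = F·P·Fᵀ + Q = [27 8 -3; 8 41 43; -3 43 58]
y = z − H·x̄ = [-14, 46]
S = H·P̄·Hᵀ + R = [76 -136; -136 596]
K = P̄·Hᵀ·S⁻¹ = [1619/3350 233/6700; -39/134 -83/268; -534/1675 -594/1675]
x' = x̄ + K·y = [9493/3350, 111/134, -4773/1675]
P' = (I − K·H)·P̄ = [87769/6700 905/268 -14667/1675; 905/268 513/268 -137/67; -14667/1675 -137/67 10174/1675]

x' = [9493/3350, 111/134, -4773/1675]
P' = [87769/6700 905/268 -14667/1675; 905/268 513/268 -137/67; -14667/1675 -137/67 10174/1675]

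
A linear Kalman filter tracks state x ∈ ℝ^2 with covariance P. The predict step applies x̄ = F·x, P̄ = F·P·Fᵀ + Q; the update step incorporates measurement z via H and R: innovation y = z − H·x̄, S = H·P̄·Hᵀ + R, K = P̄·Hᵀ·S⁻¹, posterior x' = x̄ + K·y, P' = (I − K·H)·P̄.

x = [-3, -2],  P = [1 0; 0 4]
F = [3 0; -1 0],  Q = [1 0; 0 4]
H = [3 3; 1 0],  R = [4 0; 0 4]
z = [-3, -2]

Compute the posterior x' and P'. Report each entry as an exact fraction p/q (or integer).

x' = [-374/107, 255/107]
P' = [1636/749 -1524/749; -1524/749 1720/749]

x̄ = F·x = [-9, 3]
P̄ = F·P·Fᵀ + Q = [10 -3; -3 5]
y = z − H·x̄ = [15, 7]
S = H·P̄·Hᵀ + R = [85 21; 21 14]
K = P̄·Hᵀ·S⁻¹ = [12/107 409/749; 21/107 -381/749]
x' = x̄ + K·y = [-374/107, 255/107]
P' = (I − K·H)·P̄ = [1636/749 -1524/749; -1524/749 1720/749]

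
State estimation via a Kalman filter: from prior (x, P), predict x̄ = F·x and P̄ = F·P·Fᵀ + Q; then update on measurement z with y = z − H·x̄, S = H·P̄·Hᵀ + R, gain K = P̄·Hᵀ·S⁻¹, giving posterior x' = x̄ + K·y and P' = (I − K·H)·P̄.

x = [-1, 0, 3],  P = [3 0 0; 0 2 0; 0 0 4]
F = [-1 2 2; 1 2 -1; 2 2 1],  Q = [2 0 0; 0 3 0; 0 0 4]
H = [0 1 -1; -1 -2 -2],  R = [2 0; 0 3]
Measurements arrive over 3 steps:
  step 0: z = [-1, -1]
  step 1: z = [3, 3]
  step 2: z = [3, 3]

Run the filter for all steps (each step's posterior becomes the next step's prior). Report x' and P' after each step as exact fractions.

step 0: x' = [14903/2661, -4856/2661, -1331/2661], P' = [161873/7983 -42680/7983 -37094/7983; -42680/7983 16322/7983 7640/7983; -37094/7983 7640/7983 13628/7983]
step 1: x' = [-9960733/19411497, 3143278/6470499, -32933209/19411497], P' = [938141947/19411497 -74441194/6470499 -254668856/19411497; -74441194/6470499 7195654/2156833 18670724/6470499; -254668856/19411497 18670724/6470499 80915668/19411497]
step 2: x' = [-16337267327/9178317591, 3954125940/3059439197, -17195420321/9178317591], P' = [5306984514929/82604858319 -142427740652/9178317591 -1434755732050/82604858319; -142427740652/9178317591 13287378294/3059439197 36347155456/9178317591; -1434755732050/82604858319 36347155456/9178317591 437864777276/82604858319]

step 0: x̄ = F·x = [7, -4, 1]
step 0: P̄ = F·P·Fᵀ + Q = [29 -3 10; -3 18 10; 10 10 28]
step 0: y = z − H·x̄ = [4, 0]
step 0: S = H·P̄·Hᵀ + R = [28 33; 33 324]
step 0: K = P̄·Hᵀ·S⁻¹ = [-931/2661 -775/7983; 1447/2661 -1748/7983; -998/2661 -1814/7983]
step 0: x' = x̄ + K·y = [14903/2661, -4856/2661, -1331/2661]
step 0: P' = (I − K·H)·P̄ = [161873/7983 -42680/7983 -37094/7983; -42680/7983 16322/7983 7640/7983; -37094/7983 7640/7983 13628/7983]
step 1: x̄ = F·x = [-27277/2661, 2174/887, 18763/2661]
step 1: P̄ = F·P·Fᵀ + Q = [677855/7983 -24427/887 -382004/7983; -24427/887 15294/887 17380/887; -382004/7983 17380/887 299084/7983]
step 1: y = z − H·x̄ = [20224/2661, 31276/2661]
step 1: S = H·P̄·Hᵀ + R = [139856/7983 160715/7983; 160715/7983 1292696/7983]
step 1: K = P̄·Hᵀ·S⁻¹ = [15672637/19411497 5947643/19411497; 1458119/6470499 -2024726/6470499; -12451748/19411497 -6395608/19411497]
step 1: x' = x̄ + K·y = [-9960733/19411497, 3143278/6470499, -32933209/19411497]
step 1: P' = (I − K·H)·P̄ = [938141947/19411497 -74441194/6470499 -254668856/19411497; -74441194/6470499 7195654/2156833 18670724/6470499; -254668856/19411497 18670724/6470499 80915668/19411497]
step 2: x̄ = F·x = [-37046017/19411497, 4648016/2156833, -3777223/2156833]
step 2: P̄ = F·P·Fᵀ + Q = [3919738285/19411497 -165879107/2156833 -258887746/2156833; -165879107/2156833 80925594/2156833 107682126/2156833; -258887746/2156833 107682126/2156833 176550844/2156833]
step 2: y = z − H·x̄ = [-1954740/2156833, 36862748/19411497]
step 2: S = H·P̄·Hᵀ + R = [46425852/2156833 98241861/2156833; 98241861/2156833 5708630908/19411497]
step 2: K = P̄·Hᵀ·S⁻¹ = [76453033091/82604858319 1558349147/3059439197; 1757489713/9178317591 -1110093336/3059439197; -55370189086/82604858319 -1175587910/3059439197]
step 2: x' = x̄ + K·y = [-16337267327/9178317591, 3954125940/3059439197, -17195420321/9178317591]
step 2: P' = (I − K·H)·P̄ = [5306984514929/82604858319 -142427740652/9178317591 -1434755732050/82604858319; -142427740652/9178317591 13287378294/3059439197 36347155456/9178317591; -1434755732050/82604858319 36347155456/9178317591 437864777276/82604858319]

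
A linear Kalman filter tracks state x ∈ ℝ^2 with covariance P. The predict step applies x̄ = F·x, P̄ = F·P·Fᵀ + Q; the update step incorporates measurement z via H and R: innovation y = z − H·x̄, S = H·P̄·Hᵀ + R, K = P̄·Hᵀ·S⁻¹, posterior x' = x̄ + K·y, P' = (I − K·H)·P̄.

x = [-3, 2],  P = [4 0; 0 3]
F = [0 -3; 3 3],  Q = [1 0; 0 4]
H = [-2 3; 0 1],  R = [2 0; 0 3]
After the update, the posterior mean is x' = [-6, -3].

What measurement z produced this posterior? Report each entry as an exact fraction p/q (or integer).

z = [3, -3]

x̄ = F·x = [-6, -3]
P̄ = F·P·Fᵀ + Q = [28 -27; -27 67]
S = H·P̄·Hᵀ + R = [1041 255; 255 70]
K = P̄·Hᵀ·S⁻¹ = [-541/1569 2276/2615; 51/523 1574/2615]
x' − x̄ = [0, 0] = K·y
y = (KᵀK)⁻¹·Kᵀ·(x' − x̄) = [0, 0]
z = y + H·x̄ = [0, 0] + [3, -3] = [3, -3]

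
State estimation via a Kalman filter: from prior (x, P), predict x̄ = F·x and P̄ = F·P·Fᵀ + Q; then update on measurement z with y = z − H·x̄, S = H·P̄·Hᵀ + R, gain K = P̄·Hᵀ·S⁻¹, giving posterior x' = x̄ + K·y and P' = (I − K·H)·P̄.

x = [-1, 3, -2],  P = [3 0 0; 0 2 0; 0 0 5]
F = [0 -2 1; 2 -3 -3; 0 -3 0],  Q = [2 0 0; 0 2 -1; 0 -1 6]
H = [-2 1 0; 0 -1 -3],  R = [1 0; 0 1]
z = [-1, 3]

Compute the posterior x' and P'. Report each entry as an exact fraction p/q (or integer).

x' = [-15049/13889, -84699/27778, -197/13889]
P' = [51855/27778 96153/27778 -30885/27778; 96153/27778 102386/13889 -65915/27778; -30885/27778 -65915/27778 24269/27778]

x̄ = F·x = [-8, -5, -9]
P̄ = F·P·Fᵀ + Q = [15 -3 12; -3 77 17; 12 17 24]
y = z − H·x̄ = [-12, -29]
S = H·P̄·Hᵀ + R = [150 -62; -62 396]
K = P̄·Hᵀ·S⁻¹ = [-7557/27778 -1749/13889; 6233/13889 -7027/27778; -4145/27778 -3446/13889]
x' = x̄ + K·y = [-15049/13889, -84699/27778, -197/13889]
P' = (I − K·H)·P̄ = [51855/27778 96153/27778 -30885/27778; 96153/27778 102386/13889 -65915/27778; -30885/27778 -65915/27778 24269/27778]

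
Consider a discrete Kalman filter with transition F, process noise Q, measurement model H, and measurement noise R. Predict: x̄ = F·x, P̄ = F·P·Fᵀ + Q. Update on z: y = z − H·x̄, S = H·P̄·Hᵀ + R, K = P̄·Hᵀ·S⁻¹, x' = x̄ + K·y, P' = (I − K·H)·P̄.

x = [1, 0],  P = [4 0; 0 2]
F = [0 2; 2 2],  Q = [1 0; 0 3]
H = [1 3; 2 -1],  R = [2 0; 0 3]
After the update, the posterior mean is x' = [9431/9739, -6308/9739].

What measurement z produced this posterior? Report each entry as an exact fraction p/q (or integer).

z = [-1, 3]

x̄ = F·x = [0, 2]
P̄ = F·P·Fᵀ + Q = [9 8; 8 27]
S = H·P̄·Hᵀ + R = [302 -23; -23 34]
K = P̄·Hᵀ·S⁻¹ = [1352/9739 3779/9739; 2773/9739 -1275/9739]
x' − x̄ = [9431/9739, -25786/9739] = K·y
y = (KᵀK)⁻¹·Kᵀ·(x' − x̄) = [-7, 5]
z = y + H·x̄ = [-7, 5] + [6, -2] = [-1, 3]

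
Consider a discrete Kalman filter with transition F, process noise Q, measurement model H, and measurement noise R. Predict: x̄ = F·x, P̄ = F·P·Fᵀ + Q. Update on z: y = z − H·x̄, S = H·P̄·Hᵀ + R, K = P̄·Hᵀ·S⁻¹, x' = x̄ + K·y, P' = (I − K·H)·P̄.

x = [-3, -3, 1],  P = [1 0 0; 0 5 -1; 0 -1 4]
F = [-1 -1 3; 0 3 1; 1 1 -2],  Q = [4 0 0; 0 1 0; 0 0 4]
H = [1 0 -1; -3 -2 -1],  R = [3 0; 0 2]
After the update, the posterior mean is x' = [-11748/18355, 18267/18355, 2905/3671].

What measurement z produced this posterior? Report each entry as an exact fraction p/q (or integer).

z = [-2, -1]

x̄ = F·x = [9, -8, -8]
P̄ = F·P·Fᵀ + Q = [52 -11 -35; -11 44 12; -35 12 30]
S = H·P̄·Hᵀ + R = [155 -150; -150 382]
K = P̄·Hᵀ·S⁻¹ = [9192/18355 -459/7342; -9418/18355 -2767/7342; -1718/3671 -369/7342]
x' − x̄ = [-176943/18355, 165107/18355, 32273/3671] = K·y
y = (KᵀK)⁻¹·Kᵀ·(x' − x̄) = [-19, 2]
z = y + H·x̄ = [-19, 2] + [17, -3] = [-2, -1]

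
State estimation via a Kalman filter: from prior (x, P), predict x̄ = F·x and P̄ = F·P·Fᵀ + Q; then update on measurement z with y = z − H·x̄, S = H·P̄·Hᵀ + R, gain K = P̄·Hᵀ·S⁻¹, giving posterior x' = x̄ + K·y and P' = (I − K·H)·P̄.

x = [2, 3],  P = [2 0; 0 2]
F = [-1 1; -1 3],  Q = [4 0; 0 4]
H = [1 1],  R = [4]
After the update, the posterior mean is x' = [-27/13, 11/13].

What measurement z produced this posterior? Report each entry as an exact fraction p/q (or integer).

x̄ = F·x = [1, 7]
P̄ = F·P·Fᵀ + Q = [8 8; 8 24]
S = H·P̄·Hᵀ + R = [52]
K = P̄·Hᵀ·S⁻¹ = [4/13; 8/13]
x' − x̄ = [-40/13, -80/13] = K·y
y = (KᵀK)⁻¹·Kᵀ·(x' − x̄) = [-10]
z = y + H·x̄ = [-10] + [8] = [-2]

z = [-2]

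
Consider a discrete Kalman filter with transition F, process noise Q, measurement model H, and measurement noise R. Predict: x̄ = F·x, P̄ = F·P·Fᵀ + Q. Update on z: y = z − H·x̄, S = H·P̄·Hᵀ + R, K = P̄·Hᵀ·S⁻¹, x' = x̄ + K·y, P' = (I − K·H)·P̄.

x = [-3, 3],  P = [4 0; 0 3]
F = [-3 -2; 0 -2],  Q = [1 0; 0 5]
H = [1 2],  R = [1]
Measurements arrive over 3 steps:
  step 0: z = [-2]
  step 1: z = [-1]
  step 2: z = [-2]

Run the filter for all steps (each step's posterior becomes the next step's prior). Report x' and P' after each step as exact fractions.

step 0: x̄ = F·x = [3, -6]
step 0: P̄ = F·P·Fᵀ + Q = [49 12; 12 17]
step 0: y = z − H·x̄ = [7]
step 0: S = H·P̄·Hᵀ + R = [166]
step 0: K = P̄·Hᵀ·S⁻¹ = [73/166; 23/83]
step 0: x' = x̄ + K·y = [1009/166, -337/83]
step 0: P' = (I − K·H)·P̄ = [2805/166 -683/83; -683/83 353/83]
step 1: x̄ = F·x = [-1679/166, 674/83]
step 1: P̄ = F·P·Fᵀ + Q = [11843/166 -2686/83; -2686/83 1827/83]
step 1: y = z − H·x̄ = [-1183/166]
step 1: S = H·P̄·Hᵀ + R = [5137/166]
step 1: K = P̄·Hᵀ·S⁻¹ = [1099/5137; 176/467]
step 1: x' = x̄ + K·y = [-59790/5137, 2538/467]
step 1: P' = (I − K·H)·P̄ = [359215/5137 -16278/467; -16278/467 8227/467]
step 2: x̄ = F·x = [123534/5137, -5076/467]
step 2: P̄ = F·P·Fᵀ + Q = [1451364/5137 -64760/467; -64760/467 35243/467]
step 2: y = z − H·x̄ = [-22136/5137]
step 2: S = H·P̄·Hᵀ + R = [157753/5137]
step 2: K = P̄·Hᵀ·S⁻¹ = [26644/157753; 62986/157753]
step 2: x' = x̄ + K·y = [3678814/157753, -1986092/157753]
step 2: P' = (I − K·H)·P̄ = [44431988/157753 -22202672/157753; -22202672/157753 11132829/157753]

step 0: x' = [1009/166, -337/83], P' = [2805/166 -683/83; -683/83 353/83]
step 1: x' = [-59790/5137, 2538/467], P' = [359215/5137 -16278/467; -16278/467 8227/467]
step 2: x' = [3678814/157753, -1986092/157753], P' = [44431988/157753 -22202672/157753; -22202672/157753 11132829/157753]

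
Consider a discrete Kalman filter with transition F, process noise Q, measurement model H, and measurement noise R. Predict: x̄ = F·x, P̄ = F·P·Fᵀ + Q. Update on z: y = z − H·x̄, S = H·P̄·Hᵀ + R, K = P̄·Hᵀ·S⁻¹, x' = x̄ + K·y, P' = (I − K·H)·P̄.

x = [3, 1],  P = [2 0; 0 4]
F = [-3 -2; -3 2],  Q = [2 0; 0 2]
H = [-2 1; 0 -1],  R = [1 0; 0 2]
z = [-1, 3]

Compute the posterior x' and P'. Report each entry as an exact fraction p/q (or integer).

x̄ = F·x = [-11, -7]
P̄ = F·P·Fᵀ + Q = [36 2; 2 36]
y = z − H·x̄ = [-16, -4]
S = H·P̄·Hᵀ + R = [173 -32; -32 38]
K = P̄·Hᵀ·S⁻¹ = [-454/925 -431/925; 32/2775 -2602/2775]
x' = x̄ + K·y = [-1187/925, -9529/2775]
P' = (I − K·H)·P̄ = [658/925 862/925; 862/925 5204/2775]

x' = [-1187/925, -9529/2775]
P' = [658/925 862/925; 862/925 5204/2775]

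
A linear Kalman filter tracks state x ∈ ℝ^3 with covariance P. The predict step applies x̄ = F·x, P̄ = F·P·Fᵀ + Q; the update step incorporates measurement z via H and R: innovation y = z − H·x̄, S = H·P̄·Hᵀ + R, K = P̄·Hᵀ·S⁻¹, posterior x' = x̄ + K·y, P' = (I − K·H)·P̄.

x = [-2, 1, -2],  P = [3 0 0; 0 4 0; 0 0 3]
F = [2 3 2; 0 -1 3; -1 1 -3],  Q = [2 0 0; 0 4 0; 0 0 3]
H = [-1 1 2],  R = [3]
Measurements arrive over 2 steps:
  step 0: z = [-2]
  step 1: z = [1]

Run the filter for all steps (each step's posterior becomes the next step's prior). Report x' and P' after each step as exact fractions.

step 0: x̄ = F·x = [-5, -7, 9]
step 0: P̄ = F·P·Fᵀ + Q = [62 6 -12; 6 35 -31; -12 -31 37]
step 0: y = z − H·x̄ = [-18]
step 0: S = H·P̄·Hᵀ + R = [160]
step 0: K = P̄·Hᵀ·S⁻¹ = [-1/2; -33/160; 11/32]
step 0: x' = x̄ + K·y = [4, -263/80, 45/16]
step 0: P' = (I − K·H)·P̄ = [22 -21/2 31/2; -21/2 4511/160 -629/32; 31/2 -629/32 579/32]
step 1: x̄ = F·x = [301/80, 469/40, -629/40]
step 1: P̄ = F·P·Fᵀ + Q = [28519/160 31/80 -3511/80; 31/80 12519/40 -14639/40; -3511/80 -14639/40 17919/40]
step 1: y = z − H·x̄ = [1959/80]
step 1: S = H·P̄·Hᵀ + R = [159519/160]
step 1: K = P̄·Hᵀ·S⁻¹ = [-14167/53173; -22366/53173; 30606/53173]
step 1: x' = x̄ + K·y = [-146851/53173, 75766/53173, -86681/53173]
step 1: P' = (I − K·H)·P̄ = [5714557/53173 -5920504/53173 5796280/53173; -5920504/53173 7262358/53173 -6624980/53173; 5796280/53173 -6624980/53173 6256539/53173]

step 0: x' = [4, -263/80, 45/16], P' = [22 -21/2 31/2; -21/2 4511/160 -629/32; 31/2 -629/32 579/32]
step 1: x' = [-146851/53173, 75766/53173, -86681/53173], P' = [5714557/53173 -5920504/53173 5796280/53173; -5920504/53173 7262358/53173 -6624980/53173; 5796280/53173 -6624980/53173 6256539/53173]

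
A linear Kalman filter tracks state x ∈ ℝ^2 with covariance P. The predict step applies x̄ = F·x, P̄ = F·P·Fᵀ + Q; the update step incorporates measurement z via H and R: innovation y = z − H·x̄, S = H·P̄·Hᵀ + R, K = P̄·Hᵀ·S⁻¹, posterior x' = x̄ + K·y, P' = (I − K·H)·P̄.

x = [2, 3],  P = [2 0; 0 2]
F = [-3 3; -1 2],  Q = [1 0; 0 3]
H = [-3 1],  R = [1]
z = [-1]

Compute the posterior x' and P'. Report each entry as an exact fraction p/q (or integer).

x̄ = F·x = [3, 4]
P̄ = F·P·Fᵀ + Q = [37 18; 18 13]
y = z − H·x̄ = [4]
S = H·P̄·Hᵀ + R = [239]
K = P̄·Hᵀ·S⁻¹ = [-93/239; -41/239]
x' = x̄ + K·y = [345/239, 792/239]
P' = (I − K·H)·P̄ = [194/239 489/239; 489/239 1426/239]

x' = [345/239, 792/239]
P' = [194/239 489/239; 489/239 1426/239]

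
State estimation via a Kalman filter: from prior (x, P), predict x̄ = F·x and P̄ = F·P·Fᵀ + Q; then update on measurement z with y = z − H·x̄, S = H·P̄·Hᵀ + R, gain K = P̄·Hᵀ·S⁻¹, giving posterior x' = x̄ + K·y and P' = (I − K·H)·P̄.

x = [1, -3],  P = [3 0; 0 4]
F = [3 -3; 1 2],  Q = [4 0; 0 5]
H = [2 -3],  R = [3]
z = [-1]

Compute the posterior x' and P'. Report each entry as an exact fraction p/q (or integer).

x̄ = F·x = [12, -5]
P̄ = F·P·Fᵀ + Q = [67 -15; -15 24]
y = z − H·x̄ = [-40]
S = H·P̄·Hᵀ + R = [667]
K = P̄·Hᵀ·S⁻¹ = [179/667; -102/667]
x' = x̄ + K·y = [844/667, 745/667]
P' = (I − K·H)·P̄ = [12648/667 8253/667; 8253/667 5604/667]

x' = [844/667, 745/667]
P' = [12648/667 8253/667; 8253/667 5604/667]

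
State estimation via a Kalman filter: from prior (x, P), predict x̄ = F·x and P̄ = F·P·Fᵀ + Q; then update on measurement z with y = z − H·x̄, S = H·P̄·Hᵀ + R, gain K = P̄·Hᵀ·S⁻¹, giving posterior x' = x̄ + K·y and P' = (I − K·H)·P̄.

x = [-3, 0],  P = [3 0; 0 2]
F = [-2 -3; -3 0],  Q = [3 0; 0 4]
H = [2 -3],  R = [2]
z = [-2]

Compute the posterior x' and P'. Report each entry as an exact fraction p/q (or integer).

x̄ = F·x = [6, 9]
P̄ = F·P·Fᵀ + Q = [33 18; 18 31]
y = z − H·x̄ = [13]
S = H·P̄·Hᵀ + R = [197]
K = P̄·Hᵀ·S⁻¹ = [12/197; -57/197]
x' = x̄ + K·y = [1338/197, 1032/197]
P' = (I − K·H)·P̄ = [6357/197 4230/197; 4230/197 2858/197]

x' = [1338/197, 1032/197]
P' = [6357/197 4230/197; 4230/197 2858/197]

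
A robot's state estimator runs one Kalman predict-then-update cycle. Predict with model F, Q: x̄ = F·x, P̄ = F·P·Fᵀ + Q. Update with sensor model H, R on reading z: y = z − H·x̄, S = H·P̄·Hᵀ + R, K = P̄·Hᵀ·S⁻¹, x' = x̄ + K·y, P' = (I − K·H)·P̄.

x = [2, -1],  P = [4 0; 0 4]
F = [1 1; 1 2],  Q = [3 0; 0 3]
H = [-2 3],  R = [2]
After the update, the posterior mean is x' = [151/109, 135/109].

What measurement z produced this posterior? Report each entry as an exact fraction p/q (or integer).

x̄ = F·x = [1, 0]
P̄ = F·P·Fᵀ + Q = [11 12; 12 23]
S = H·P̄·Hᵀ + R = [109]
K = P̄·Hᵀ·S⁻¹ = [14/109; 45/109]
x' − x̄ = [42/109, 135/109] = K·y
y = (KᵀK)⁻¹·Kᵀ·(x' − x̄) = [3]
z = y + H·x̄ = [3] + [-2] = [1]

z = [1]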